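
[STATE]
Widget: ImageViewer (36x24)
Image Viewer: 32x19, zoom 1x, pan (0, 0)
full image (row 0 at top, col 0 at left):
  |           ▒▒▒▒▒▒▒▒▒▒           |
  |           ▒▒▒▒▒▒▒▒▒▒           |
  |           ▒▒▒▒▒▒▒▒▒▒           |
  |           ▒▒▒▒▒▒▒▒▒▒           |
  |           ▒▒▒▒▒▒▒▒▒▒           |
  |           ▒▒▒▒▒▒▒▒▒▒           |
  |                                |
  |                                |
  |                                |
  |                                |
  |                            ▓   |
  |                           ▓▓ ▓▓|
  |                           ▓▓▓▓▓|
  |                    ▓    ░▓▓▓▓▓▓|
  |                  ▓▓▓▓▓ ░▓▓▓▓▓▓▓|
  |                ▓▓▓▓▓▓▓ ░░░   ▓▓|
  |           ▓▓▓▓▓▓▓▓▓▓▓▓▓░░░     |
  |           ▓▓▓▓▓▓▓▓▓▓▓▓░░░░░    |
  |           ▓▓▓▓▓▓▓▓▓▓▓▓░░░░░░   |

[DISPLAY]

           ▒▒▒▒▒▒▒▒▒▒               
           ▒▒▒▒▒▒▒▒▒▒               
           ▒▒▒▒▒▒▒▒▒▒               
           ▒▒▒▒▒▒▒▒▒▒               
           ▒▒▒▒▒▒▒▒▒▒               
           ▒▒▒▒▒▒▒▒▒▒               
                                    
                                    
                                    
                                    
                            ▓       
                           ▓▓ ▓▓    
                           ▓▓▓▓▓    
                    ▓    ░▓▓▓▓▓▓    
                  ▓▓▓▓▓ ░▓▓▓▓▓▓▓    
                ▓▓▓▓▓▓▓ ░░░   ▓▓    
           ▓▓▓▓▓▓▓▓▓▓▓▓▓░░░         
           ▓▓▓▓▓▓▓▓▓▓▓▓░░░░░        
           ▓▓▓▓▓▓▓▓▓▓▓▓░░░░░░       
                                    
                                    
                                    
                                    
                                    


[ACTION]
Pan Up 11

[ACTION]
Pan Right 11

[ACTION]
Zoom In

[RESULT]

           ▒▒▒▒▒▒▒▒▒▒▒▒▒▒▒▒▒▒▒▒     
           ▒▒▒▒▒▒▒▒▒▒▒▒▒▒▒▒▒▒▒▒     
           ▒▒▒▒▒▒▒▒▒▒▒▒▒▒▒▒▒▒▒▒     
           ▒▒▒▒▒▒▒▒▒▒▒▒▒▒▒▒▒▒▒▒     
           ▒▒▒▒▒▒▒▒▒▒▒▒▒▒▒▒▒▒▒▒     
           ▒▒▒▒▒▒▒▒▒▒▒▒▒▒▒▒▒▒▒▒     
           ▒▒▒▒▒▒▒▒▒▒▒▒▒▒▒▒▒▒▒▒     
           ▒▒▒▒▒▒▒▒▒▒▒▒▒▒▒▒▒▒▒▒     
           ▒▒▒▒▒▒▒▒▒▒▒▒▒▒▒▒▒▒▒▒     
           ▒▒▒▒▒▒▒▒▒▒▒▒▒▒▒▒▒▒▒▒     
           ▒▒▒▒▒▒▒▒▒▒▒▒▒▒▒▒▒▒▒▒     
           ▒▒▒▒▒▒▒▒▒▒▒▒▒▒▒▒▒▒▒▒     
                                    
                                    
                                    
                                    
                                    
                                    
                                    
                                    
                                    
                                    
                                    
                                    


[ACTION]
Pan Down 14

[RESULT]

                                    
                                    
                                    
                                    
                                    
                                    
                                    
                                    
                                    
                                    
                                    
                                    
                             ▓▓     
                             ▓▓     
                         ▓▓▓▓▓▓▓▓▓▓ 
                         ▓▓▓▓▓▓▓▓▓▓ 
                     ▓▓▓▓▓▓▓▓▓▓▓▓▓▓ 
                     ▓▓▓▓▓▓▓▓▓▓▓▓▓▓ 
           ▓▓▓▓▓▓▓▓▓▓▓▓▓▓▓▓▓▓▓▓▓▓▓▓▓
           ▓▓▓▓▓▓▓▓▓▓▓▓▓▓▓▓▓▓▓▓▓▓▓▓▓
           ▓▓▓▓▓▓▓▓▓▓▓▓▓▓▓▓▓▓▓▓▓▓▓▓░
           ▓▓▓▓▓▓▓▓▓▓▓▓▓▓▓▓▓▓▓▓▓▓▓▓░
           ▓▓▓▓▓▓▓▓▓▓▓▓▓▓▓▓▓▓▓▓▓▓▓▓░
           ▓▓▓▓▓▓▓▓▓▓▓▓▓▓▓▓▓▓▓▓▓▓▓▓░


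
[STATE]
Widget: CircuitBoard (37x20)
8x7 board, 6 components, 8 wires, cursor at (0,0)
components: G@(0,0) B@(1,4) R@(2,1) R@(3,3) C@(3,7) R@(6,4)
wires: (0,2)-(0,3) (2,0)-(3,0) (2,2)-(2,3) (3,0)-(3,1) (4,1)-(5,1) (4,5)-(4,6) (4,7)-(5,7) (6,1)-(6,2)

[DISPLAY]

   0 1 2 3 4 5 6 7                   
0  [G]      · ─ ·                    
                                     
1                   B                
                                     
2   ·   R   · ─ ·                    
    │                                
3   · ─ ·       R               C    
                                     
4       ·               · ─ ·   ·    
        │                       │    
5       ·                       ·    
                                     
6       · ─ ·       R                
Cursor: (0,0)                        
                                     
                                     
                                     
                                     
                                     


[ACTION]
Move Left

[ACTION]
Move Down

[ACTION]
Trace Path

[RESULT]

   0 1 2 3 4 5 6 7                   
0   G       · ─ ·                    
                                     
1  [.]              B                
                                     
2   ·   R   · ─ ·                    
    │                                
3   · ─ ·       R               C    
                                     
4       ·               · ─ ·   ·    
        │                       │    
5       ·                       ·    
                                     
6       · ─ ·       R                
Cursor: (1,0)  Trace: No connections 
                                     
                                     
                                     
                                     
                                     


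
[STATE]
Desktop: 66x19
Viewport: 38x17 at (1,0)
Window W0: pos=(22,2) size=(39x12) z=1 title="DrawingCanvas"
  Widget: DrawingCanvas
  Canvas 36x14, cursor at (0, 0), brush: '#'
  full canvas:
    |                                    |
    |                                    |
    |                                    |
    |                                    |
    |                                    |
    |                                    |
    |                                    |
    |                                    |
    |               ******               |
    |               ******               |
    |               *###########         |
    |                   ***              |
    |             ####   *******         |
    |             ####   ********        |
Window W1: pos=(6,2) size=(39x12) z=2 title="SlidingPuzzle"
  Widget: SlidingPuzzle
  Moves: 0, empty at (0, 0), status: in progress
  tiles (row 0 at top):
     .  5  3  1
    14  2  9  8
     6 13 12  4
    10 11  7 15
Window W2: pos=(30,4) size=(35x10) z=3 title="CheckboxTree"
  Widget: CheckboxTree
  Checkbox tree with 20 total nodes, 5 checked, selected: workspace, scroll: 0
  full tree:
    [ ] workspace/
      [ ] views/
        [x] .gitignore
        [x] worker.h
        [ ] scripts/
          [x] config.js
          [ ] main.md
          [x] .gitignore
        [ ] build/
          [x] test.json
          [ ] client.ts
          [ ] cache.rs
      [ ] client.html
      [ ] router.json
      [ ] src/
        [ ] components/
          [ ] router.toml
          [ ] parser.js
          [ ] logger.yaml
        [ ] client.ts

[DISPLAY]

                                      
                                      
     ┏━━━━━━━━━━━━━━━━━━━━━━━━━━━━━━━━
     ┃ SlidingPuzzle                  
     ┠───────────────────────┏━━━━━━━━
     ┃┌────┬────┬────┬────┐  ┃ Checkbo
     ┃│    │  5 │  3 │  1 │  ┠────────
     ┃├────┼────┼────┼────┤  ┃>[-] wor
     ┃│ 14 │  2 │  9 │  8 │  ┃   [-] v
     ┃├────┼────┼────┼────┤  ┃     [x]
     ┃│  6 │ 13 │ 12 │  4 │  ┃     [x]
     ┃├────┼────┼────┼────┤  ┃     [-]
     ┃│ 10 │ 11 │  7 │ 15 │  ┃       [
     ┗━━━━━━━━━━━━━━━━━━━━━━━┗━━━━━━━━
                                      
                                      
                                      


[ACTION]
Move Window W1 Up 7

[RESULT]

     ┏━━━━━━━━━━━━━━━━━━━━━━━━━━━━━━━━
     ┃ SlidingPuzzle                  
     ┠────────────────────────────────
     ┃┌────┬────┬────┬────┐           
     ┃│    │  5 │  3 │  1 │  ┏━━━━━━━━
     ┃├────┼────┼────┼────┤  ┃ Checkbo
     ┃│ 14 │  2 │  9 │  8 │  ┠────────
     ┃├────┼────┼────┼────┤  ┃>[-] wor
     ┃│  6 │ 13 │ 12 │  4 │  ┃   [-] v
     ┃├────┼────┼────┼────┤  ┃     [x]
     ┃│ 10 │ 11 │  7 │ 15 │  ┃     [x]
     ┗━━━━━━━━━━━━━━━━━━━━━━━┃     [-]
                     ┃       ┃       [
                     ┗━━━━━━━┗━━━━━━━━
                                      
                                      
                                      


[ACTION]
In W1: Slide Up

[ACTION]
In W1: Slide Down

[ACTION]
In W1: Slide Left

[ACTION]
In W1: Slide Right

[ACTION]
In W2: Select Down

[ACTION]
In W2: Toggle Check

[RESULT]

     ┏━━━━━━━━━━━━━━━━━━━━━━━━━━━━━━━━
     ┃ SlidingPuzzle                  
     ┠────────────────────────────────
     ┃┌────┬────┬────┬────┐           
     ┃│    │  5 │  3 │  1 │  ┏━━━━━━━━
     ┃├────┼────┼────┼────┤  ┃ Checkbo
     ┃│ 14 │  2 │  9 │  8 │  ┠────────
     ┃├────┼────┼────┼────┤  ┃ [-] wor
     ┃│  6 │ 13 │ 12 │  4 │  ┃>  [x] v
     ┃├────┼────┼────┼────┤  ┃     [x]
     ┃│ 10 │ 11 │  7 │ 15 │  ┃     [x]
     ┗━━━━━━━━━━━━━━━━━━━━━━━┃     [x]
                     ┃       ┃       [
                     ┗━━━━━━━┗━━━━━━━━
                                      
                                      
                                      


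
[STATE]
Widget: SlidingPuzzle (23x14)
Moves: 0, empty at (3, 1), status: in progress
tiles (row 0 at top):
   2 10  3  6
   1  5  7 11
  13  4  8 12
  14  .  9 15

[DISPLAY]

┌────┬────┬────┬────┐  
│  2 │ 10 │  3 │  6 │  
├────┼────┼────┼────┤  
│  1 │  5 │  7 │ 11 │  
├────┼────┼────┼────┤  
│ 13 │  4 │  8 │ 12 │  
├────┼────┼────┼────┤  
│ 14 │    │  9 │ 15 │  
└────┴────┴────┴────┘  
Moves: 0               
                       
                       
                       
                       


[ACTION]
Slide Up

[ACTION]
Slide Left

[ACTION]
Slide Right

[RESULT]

┌────┬────┬────┬────┐  
│  2 │ 10 │  3 │  6 │  
├────┼────┼────┼────┤  
│  1 │  5 │  7 │ 11 │  
├────┼────┼────┼────┤  
│ 13 │  4 │  8 │ 12 │  
├────┼────┼────┼────┤  
│ 14 │    │  9 │ 15 │  
└────┴────┴────┴────┘  
Moves: 2               
                       
                       
                       
                       


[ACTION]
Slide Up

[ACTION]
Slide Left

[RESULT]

┌────┬────┬────┬────┐  
│  2 │ 10 │  3 │  6 │  
├────┼────┼────┼────┤  
│  1 │  5 │  7 │ 11 │  
├────┼────┼────┼────┤  
│ 13 │  4 │  8 │ 12 │  
├────┼────┼────┼────┤  
│ 14 │  9 │    │ 15 │  
└────┴────┴────┴────┘  
Moves: 3               
                       
                       
                       
                       


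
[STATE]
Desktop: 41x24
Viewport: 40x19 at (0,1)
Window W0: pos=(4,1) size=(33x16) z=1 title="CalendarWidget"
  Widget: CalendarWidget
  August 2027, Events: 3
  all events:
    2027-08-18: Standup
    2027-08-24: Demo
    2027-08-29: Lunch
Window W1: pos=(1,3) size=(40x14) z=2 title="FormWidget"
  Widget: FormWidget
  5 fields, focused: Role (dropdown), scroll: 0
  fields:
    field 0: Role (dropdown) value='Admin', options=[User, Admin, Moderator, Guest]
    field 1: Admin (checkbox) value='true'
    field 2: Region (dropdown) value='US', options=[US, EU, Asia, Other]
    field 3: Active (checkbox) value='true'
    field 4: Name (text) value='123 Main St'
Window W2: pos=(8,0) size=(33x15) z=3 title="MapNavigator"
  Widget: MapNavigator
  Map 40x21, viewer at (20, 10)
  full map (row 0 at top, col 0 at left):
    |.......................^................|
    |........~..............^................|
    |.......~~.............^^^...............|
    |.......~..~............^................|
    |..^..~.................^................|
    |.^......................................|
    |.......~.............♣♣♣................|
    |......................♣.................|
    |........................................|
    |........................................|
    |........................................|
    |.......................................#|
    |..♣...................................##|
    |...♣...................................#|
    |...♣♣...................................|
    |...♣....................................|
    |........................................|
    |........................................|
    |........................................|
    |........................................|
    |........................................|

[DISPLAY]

    ┏━━━┃ MapNavigator                  
    ┃ Ca┠───────────────────────────────
 ┏━━━━━━┃...............................
 ┃ FormW┃..~.............♣♣♣............
 ┠──────┃.................♣.............
 ┃> Role┃...............................
 ┃  Admi┃...............................
 ┃  Regi┃...............@...............
 ┃  Acti┃...............................
 ┃  Name┃...............................
 ┃      ┃...............................
 ┃      ┃...............................
 ┃      ┃...............................
 ┃      ┗━━━━━━━━━━━━━━━━━━━━━━━━━━━━━━━
 ┃                                      
 ┗━━━━━━━━━━━━━━━━━━━━━━━━━━━━━━━━━━━━━━
                                        
                                        
                                        


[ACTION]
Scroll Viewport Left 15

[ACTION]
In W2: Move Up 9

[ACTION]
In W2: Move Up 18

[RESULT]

    ┏━━━┃ MapNavigator                  
    ┃ Ca┠───────────────────────────────
 ┏━━━━━━┃                               
 ┃ FormW┃                               
 ┠──────┃                               
 ┃> Role┃                               
 ┃  Admi┃                               
 ┃  Regi┃...............@..^............
 ┃  Acti┃...~..............^............
 ┃  Name┃..~~.............^^^...........
 ┃      ┃..~..~............^............
 ┃      ┃~.................^............
 ┃      ┃...............................
 ┃      ┗━━━━━━━━━━━━━━━━━━━━━━━━━━━━━━━
 ┃                                      
 ┗━━━━━━━━━━━━━━━━━━━━━━━━━━━━━━━━━━━━━━
                                        
                                        
                                        


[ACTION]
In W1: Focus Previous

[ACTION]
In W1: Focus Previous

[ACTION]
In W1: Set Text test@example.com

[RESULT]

    ┏━━━┃ MapNavigator                  
    ┃ Ca┠───────────────────────────────
 ┏━━━━━━┃                               
 ┃ FormW┃                               
 ┠──────┃                               
 ┃  Role┃                               
 ┃  Admi┃                               
 ┃  Regi┃...............@..^............
 ┃> Acti┃...~..............^............
 ┃  Name┃..~~.............^^^...........
 ┃      ┃..~..~............^............
 ┃      ┃~.................^............
 ┃      ┃...............................
 ┃      ┗━━━━━━━━━━━━━━━━━━━━━━━━━━━━━━━
 ┃                                      
 ┗━━━━━━━━━━━━━━━━━━━━━━━━━━━━━━━━━━━━━━
                                        
                                        
                                        


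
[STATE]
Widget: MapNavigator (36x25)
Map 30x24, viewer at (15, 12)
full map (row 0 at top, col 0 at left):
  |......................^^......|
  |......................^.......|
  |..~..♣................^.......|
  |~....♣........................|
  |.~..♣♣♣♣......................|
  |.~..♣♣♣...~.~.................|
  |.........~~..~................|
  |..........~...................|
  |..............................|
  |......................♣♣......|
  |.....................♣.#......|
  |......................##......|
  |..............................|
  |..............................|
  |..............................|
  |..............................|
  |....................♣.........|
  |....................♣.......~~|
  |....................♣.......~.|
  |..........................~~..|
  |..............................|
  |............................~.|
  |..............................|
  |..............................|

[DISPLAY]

   ......................^^......   
   ......................^.......   
   ..~..♣................^.......   
   ~....♣........................   
   .~..♣♣♣♣......................   
   .~..♣♣♣...~.~.................   
   .........~~..~................   
   ..........~...................   
   ..............................   
   ......................♣♣......   
   .....................♣.#......   
   ......................##......   
   ...............@..............   
   ..............................   
   ..............................   
   ..............................   
   ....................♣.........   
   ....................♣.......~~   
   ....................♣.......~.   
   ..........................~~..   
   ..............................   
   ............................~.   
   ..............................   
   ..............................   
                                    


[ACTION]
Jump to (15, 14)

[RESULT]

   ..~..♣................^.......   
   ~....♣........................   
   .~..♣♣♣♣......................   
   .~..♣♣♣...~.~.................   
   .........~~..~................   
   ..........~...................   
   ..............................   
   ......................♣♣......   
   .....................♣.#......   
   ......................##......   
   ..............................   
   ..............................   
   ...............@..............   
   ..............................   
   ....................♣.........   
   ....................♣.......~~   
   ....................♣.......~.   
   ..........................~~..   
   ..............................   
   ............................~.   
   ..............................   
   ..............................   
                                    
                                    
                                    


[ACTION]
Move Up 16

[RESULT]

                                    
                                    
                                    
                                    
                                    
                                    
                                    
                                    
                                    
                                    
                                    
                                    
   ...............@......^^......   
   ......................^.......   
   ..~..♣................^.......   
   ~....♣........................   
   .~..♣♣♣♣......................   
   .~..♣♣♣...~.~.................   
   .........~~..~................   
   ..........~...................   
   ..............................   
   ......................♣♣......   
   .....................♣.#......   
   ......................##......   
   ..............................   


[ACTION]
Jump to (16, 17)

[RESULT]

  .~..♣♣♣...~.~.................    
  .........~~..~................    
  ..........~...................    
  ..............................    
  ......................♣♣......    
  .....................♣.#......    
  ......................##......    
  ..............................    
  ..............................    
  ..............................    
  ..............................    
  ....................♣.........    
  ................@...♣.......~~    
  ....................♣.......~.    
  ..........................~~..    
  ..............................    
  ............................~.    
  ..............................    
  ..............................    
                                    
                                    
                                    
                                    
                                    
                                    


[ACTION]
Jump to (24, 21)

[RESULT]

................♣♣......            
...............♣.#......            
................##......            
........................            
........................            
........................            
........................            
..............♣.........            
..............♣.......~~            
..............♣.......~.            
....................~~..            
........................            
..................@...~.            
........................            
........................            
                                    
                                    
                                    
                                    
                                    
                                    
                                    
                                    
                                    
                                    


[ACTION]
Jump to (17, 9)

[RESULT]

                                    
                                    
                                    
 ......................^^......     
 ......................^.......     
 ..~..♣................^.......     
 ~....♣........................     
 .~..♣♣♣♣......................     
 .~..♣♣♣...~.~.................     
 .........~~..~................     
 ..........~...................     
 ..............................     
 .................@....♣♣......     
 .....................♣.#......     
 ......................##......     
 ..............................     
 ..............................     
 ..............................     
 ..............................     
 ....................♣.........     
 ....................♣.......~~     
 ....................♣.......~.     
 ..........................~~..     
 ..............................     
 ............................~.     


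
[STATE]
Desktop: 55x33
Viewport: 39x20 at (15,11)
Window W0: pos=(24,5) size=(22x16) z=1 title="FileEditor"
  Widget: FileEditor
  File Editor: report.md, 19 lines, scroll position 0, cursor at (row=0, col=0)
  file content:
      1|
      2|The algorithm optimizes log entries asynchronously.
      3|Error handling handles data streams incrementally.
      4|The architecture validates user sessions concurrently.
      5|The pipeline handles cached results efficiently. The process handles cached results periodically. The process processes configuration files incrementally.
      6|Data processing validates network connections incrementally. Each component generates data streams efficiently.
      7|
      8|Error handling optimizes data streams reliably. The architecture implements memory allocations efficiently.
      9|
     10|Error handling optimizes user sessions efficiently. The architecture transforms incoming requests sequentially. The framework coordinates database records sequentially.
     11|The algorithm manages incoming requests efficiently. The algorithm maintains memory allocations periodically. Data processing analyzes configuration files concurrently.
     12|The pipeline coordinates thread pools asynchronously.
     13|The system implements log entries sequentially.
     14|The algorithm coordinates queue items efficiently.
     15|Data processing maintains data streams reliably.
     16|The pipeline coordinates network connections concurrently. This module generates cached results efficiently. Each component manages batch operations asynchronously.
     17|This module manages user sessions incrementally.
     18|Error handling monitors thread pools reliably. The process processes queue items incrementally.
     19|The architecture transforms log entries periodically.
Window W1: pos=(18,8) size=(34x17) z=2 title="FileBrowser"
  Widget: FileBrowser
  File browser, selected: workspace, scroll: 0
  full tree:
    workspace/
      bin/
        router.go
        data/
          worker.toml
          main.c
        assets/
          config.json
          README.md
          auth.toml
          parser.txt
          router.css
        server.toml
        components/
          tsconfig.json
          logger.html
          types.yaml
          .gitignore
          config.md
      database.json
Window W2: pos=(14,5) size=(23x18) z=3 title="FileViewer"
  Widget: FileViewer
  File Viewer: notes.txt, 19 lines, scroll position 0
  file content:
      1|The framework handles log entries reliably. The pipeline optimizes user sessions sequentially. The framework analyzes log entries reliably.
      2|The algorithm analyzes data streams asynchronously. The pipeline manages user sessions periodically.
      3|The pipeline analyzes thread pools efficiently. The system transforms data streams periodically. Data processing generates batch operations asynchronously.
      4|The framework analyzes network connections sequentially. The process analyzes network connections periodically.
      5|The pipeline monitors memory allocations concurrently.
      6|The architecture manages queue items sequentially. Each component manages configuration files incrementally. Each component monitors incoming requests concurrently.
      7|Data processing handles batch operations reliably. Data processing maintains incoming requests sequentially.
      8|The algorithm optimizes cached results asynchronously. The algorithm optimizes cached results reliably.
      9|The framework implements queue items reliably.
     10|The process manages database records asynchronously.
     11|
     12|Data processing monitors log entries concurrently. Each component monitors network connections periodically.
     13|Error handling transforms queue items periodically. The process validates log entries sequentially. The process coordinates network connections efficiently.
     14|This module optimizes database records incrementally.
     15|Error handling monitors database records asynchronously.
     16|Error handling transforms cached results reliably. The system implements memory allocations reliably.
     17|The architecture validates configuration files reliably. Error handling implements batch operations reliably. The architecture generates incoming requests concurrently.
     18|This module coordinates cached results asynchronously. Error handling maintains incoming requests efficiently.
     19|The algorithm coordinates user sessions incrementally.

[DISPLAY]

The framework analyz░┃              ┃  
The pipeline monitor░┃              ┃  
The architecture man░┃              ┃  
Data processing hand░┃              ┃  
The algorithm optimi░┃              ┃  
The framework implem░┃              ┃  
The process manages ░┃              ┃  
                    ░┃              ┃  
Data processing moni░┃              ┃  
Error handling trans░┃              ┃  
This module optimize▼┃              ┃  
━━━━━━━━━━━━━━━━━━━━━┛              ┃  
   ┃                                ┃  
   ┗━━━━━━━━━━━━━━━━━━━━━━━━━━━━━━━━┛  
                                       
                                       
                                       
                                       
                                       
                                       


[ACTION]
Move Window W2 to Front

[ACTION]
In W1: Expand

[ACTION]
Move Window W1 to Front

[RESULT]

The┃> [-] workspace/                ┃  
The┃    [+] bin/                    ┃  
The┃    database.json               ┃  
Dat┃                                ┃  
The┃                                ┃  
The┃                                ┃  
The┃                                ┃  
   ┃                                ┃  
Dat┃                                ┃  
Err┃                                ┃  
Thi┃                                ┃  
━━━┃                                ┃  
   ┃                                ┃  
   ┗━━━━━━━━━━━━━━━━━━━━━━━━━━━━━━━━┛  
                                       
                                       
                                       
                                       
                                       
                                       


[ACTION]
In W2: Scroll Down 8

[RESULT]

The┃> [-] workspace/                ┃  
The┃    [+] bin/                    ┃  
   ┃    database.json               ┃  
Dat┃                                ┃  
Err┃                                ┃  
Thi┃                                ┃  
Err┃                                ┃  
Err┃                                ┃  
The┃                                ┃  
Thi┃                                ┃  
The┃                                ┃  
━━━┃                                ┃  
   ┃                                ┃  
   ┗━━━━━━━━━━━━━━━━━━━━━━━━━━━━━━━━┛  
                                       
                                       
                                       
                                       
                                       
                                       


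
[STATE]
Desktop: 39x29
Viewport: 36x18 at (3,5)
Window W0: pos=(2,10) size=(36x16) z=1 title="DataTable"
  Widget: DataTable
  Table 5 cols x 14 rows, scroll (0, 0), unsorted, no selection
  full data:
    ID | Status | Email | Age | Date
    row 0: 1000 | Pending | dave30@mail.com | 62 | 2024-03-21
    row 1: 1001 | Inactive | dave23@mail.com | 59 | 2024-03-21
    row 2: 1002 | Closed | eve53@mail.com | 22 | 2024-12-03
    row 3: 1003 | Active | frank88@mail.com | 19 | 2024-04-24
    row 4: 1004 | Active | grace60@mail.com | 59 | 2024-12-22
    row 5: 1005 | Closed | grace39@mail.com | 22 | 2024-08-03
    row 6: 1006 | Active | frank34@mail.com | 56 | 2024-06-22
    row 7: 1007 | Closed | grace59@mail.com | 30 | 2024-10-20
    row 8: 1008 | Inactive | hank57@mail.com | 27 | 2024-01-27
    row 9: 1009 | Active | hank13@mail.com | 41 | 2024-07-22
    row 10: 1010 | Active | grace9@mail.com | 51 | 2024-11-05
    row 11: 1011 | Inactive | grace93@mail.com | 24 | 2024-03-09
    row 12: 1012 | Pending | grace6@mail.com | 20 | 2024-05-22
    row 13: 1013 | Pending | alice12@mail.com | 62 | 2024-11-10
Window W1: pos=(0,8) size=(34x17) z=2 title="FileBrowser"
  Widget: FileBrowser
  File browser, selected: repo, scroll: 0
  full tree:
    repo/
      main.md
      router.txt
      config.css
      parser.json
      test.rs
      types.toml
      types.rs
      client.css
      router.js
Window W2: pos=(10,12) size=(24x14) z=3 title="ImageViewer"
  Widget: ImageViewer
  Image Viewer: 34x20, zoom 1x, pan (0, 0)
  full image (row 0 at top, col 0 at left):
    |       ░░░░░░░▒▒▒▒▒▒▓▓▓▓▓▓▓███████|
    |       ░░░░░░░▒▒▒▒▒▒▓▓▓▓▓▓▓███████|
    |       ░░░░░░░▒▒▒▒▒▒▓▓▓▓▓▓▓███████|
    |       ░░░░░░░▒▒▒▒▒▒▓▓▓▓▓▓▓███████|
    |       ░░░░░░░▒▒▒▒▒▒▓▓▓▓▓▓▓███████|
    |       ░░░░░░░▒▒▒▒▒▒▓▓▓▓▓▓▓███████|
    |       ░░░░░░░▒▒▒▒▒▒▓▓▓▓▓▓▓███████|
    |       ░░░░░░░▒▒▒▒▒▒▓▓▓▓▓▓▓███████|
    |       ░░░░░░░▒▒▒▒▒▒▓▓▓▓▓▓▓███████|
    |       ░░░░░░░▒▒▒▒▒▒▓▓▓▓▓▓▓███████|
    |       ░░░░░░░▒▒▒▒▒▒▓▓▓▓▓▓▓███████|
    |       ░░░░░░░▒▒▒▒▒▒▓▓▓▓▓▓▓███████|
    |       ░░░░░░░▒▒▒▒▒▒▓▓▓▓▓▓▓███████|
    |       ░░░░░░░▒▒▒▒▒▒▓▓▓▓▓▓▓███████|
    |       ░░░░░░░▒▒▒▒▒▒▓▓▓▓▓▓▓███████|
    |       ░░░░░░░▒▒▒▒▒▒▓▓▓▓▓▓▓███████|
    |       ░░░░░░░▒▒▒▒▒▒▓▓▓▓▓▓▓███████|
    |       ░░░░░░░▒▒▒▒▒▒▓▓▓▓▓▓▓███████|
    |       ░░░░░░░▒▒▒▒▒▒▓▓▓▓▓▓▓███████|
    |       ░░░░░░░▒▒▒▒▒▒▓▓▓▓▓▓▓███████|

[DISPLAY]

                                    
                                    
                                    
━━━━━━━━━━━━━━━━━━━━━━━━━━━━━━┓     
ileBrowser                    ┃     
──────────────────────────────┨━━━┓ 
[-] repo/                     ┃   ┃ 
  main.┏━━━━━━━━━━━━━━━━━━━━━━┓───┨ 
  route┃ ImageViewer          ┃Age┃ 
  confi┠──────────────────────┨───┃ 
  parse┃       ░░░░░░░▒▒▒▒▒▒▓▓┃62 ┃ 
  test.┃       ░░░░░░░▒▒▒▒▒▒▓▓┃59 ┃ 
  types┃       ░░░░░░░▒▒▒▒▒▒▓▓┃22 ┃ 
  types┃       ░░░░░░░▒▒▒▒▒▒▓▓┃19 ┃ 
  clien┃       ░░░░░░░▒▒▒▒▒▒▓▓┃59 ┃ 
  route┃       ░░░░░░░▒▒▒▒▒▒▓▓┃22 ┃ 
       ┃       ░░░░░░░▒▒▒▒▒▒▓▓┃56 ┃ 
       ┃       ░░░░░░░▒▒▒▒▒▒▓▓┃30 ┃ 


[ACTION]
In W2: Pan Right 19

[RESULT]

                                    
                                    
                                    
━━━━━━━━━━━━━━━━━━━━━━━━━━━━━━┓     
ileBrowser                    ┃     
──────────────────────────────┨━━━┓ 
[-] repo/                     ┃   ┃ 
  main.┏━━━━━━━━━━━━━━━━━━━━━━┓───┨ 
  route┃ ImageViewer          ┃Age┃ 
  confi┠──────────────────────┨───┃ 
  parse┃▒▓▓▓▓▓▓▓███████       ┃62 ┃ 
  test.┃▒▓▓▓▓▓▓▓███████       ┃59 ┃ 
  types┃▒▓▓▓▓▓▓▓███████       ┃22 ┃ 
  types┃▒▓▓▓▓▓▓▓███████       ┃19 ┃ 
  clien┃▒▓▓▓▓▓▓▓███████       ┃59 ┃ 
  route┃▒▓▓▓▓▓▓▓███████       ┃22 ┃ 
       ┃▒▓▓▓▓▓▓▓███████       ┃56 ┃ 
       ┃▒▓▓▓▓▓▓▓███████       ┃30 ┃ 


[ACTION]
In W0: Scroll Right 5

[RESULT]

                                    
                                    
                                    
━━━━━━━━━━━━━━━━━━━━━━━━━━━━━━┓     
ileBrowser                    ┃     
──────────────────────────────┨━━━┓ 
[-] repo/                     ┃   ┃ 
  main.┏━━━━━━━━━━━━━━━━━━━━━━┓───┨ 
  route┃ ImageViewer          ┃ate┃ 
  confi┠──────────────────────┨───┃ 
  parse┃▒▓▓▓▓▓▓▓███████       ┃024┃ 
  test.┃▒▓▓▓▓▓▓▓███████       ┃024┃ 
  types┃▒▓▓▓▓▓▓▓███████       ┃024┃ 
  types┃▒▓▓▓▓▓▓▓███████       ┃024┃ 
  clien┃▒▓▓▓▓▓▓▓███████       ┃024┃ 
  route┃▒▓▓▓▓▓▓▓███████       ┃024┃ 
       ┃▒▓▓▓▓▓▓▓███████       ┃024┃ 
       ┃▒▓▓▓▓▓▓▓███████       ┃024┃ 


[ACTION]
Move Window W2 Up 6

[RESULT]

                                    
       ┏━━━━━━━━━━━━━━━━━━━━━━┓     
       ┃ ImageViewer          ┃     
━━━━━━━┠──────────────────────┨     
ileBrow┃▒▓▓▓▓▓▓▓███████       ┃     
───────┃▒▓▓▓▓▓▓▓███████       ┃━━━┓ 
[-] rep┃▒▓▓▓▓▓▓▓███████       ┃   ┃ 
  main.┃▒▓▓▓▓▓▓▓███████       ┃───┨ 
  route┃▒▓▓▓▓▓▓▓███████       ┃ate┃ 
  confi┃▒▓▓▓▓▓▓▓███████       ┃───┃ 
  parse┃▒▓▓▓▓▓▓▓███████       ┃024┃ 
  test.┃▒▓▓▓▓▓▓▓███████       ┃024┃ 
  types┃▒▓▓▓▓▓▓▓███████       ┃024┃ 
  types┃▒▓▓▓▓▓▓▓███████       ┃024┃ 
  clien┗━━━━━━━━━━━━━━━━━━━━━━┛024┃ 
  router.js                   ┃024┃ 
                              ┃024┃ 
                              ┃024┃ 


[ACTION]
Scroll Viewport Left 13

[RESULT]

                                    
          ┏━━━━━━━━━━━━━━━━━━━━━━┓  
          ┃ ImageViewer          ┃  
┏━━━━━━━━━┠──────────────────────┨  
┃ FileBrow┃▒▓▓▓▓▓▓▓███████       ┃  
┠─────────┃▒▓▓▓▓▓▓▓███████       ┃━━
┃> [-] rep┃▒▓▓▓▓▓▓▓███████       ┃  
┃    main.┃▒▓▓▓▓▓▓▓███████       ┃──
┃    route┃▒▓▓▓▓▓▓▓███████       ┃at
┃    confi┃▒▓▓▓▓▓▓▓███████       ┃──
┃    parse┃▒▓▓▓▓▓▓▓███████       ┃02
┃    test.┃▒▓▓▓▓▓▓▓███████       ┃02
┃    types┃▒▓▓▓▓▓▓▓███████       ┃02
┃    types┃▒▓▓▓▓▓▓▓███████       ┃02
┃    clien┗━━━━━━━━━━━━━━━━━━━━━━┛02
┃    router.js                   ┃02
┃                                ┃02
┃                                ┃02
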